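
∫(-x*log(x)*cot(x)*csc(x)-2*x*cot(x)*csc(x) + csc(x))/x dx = (log(x) + 2)*csc(x) + C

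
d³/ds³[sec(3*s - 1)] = 162*tan(3*s - 1)^3*sec(3*s - 1) + 135*tan(3*s - 1)*sec(3*s - 1)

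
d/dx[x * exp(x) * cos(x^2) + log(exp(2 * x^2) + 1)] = (-2*x^2*exp(x)*sin(x^2) - 2*x^2*exp(2*x^2 + x)*sin(x^2) + x*exp(x)*cos(x^2) + 4*x*exp(2*x^2) + x*exp(2*x^2 + x)*cos(x^2) + exp(x)*cos(x^2) + exp(2*x^2 + x)*cos(x^2))/(exp(2*x^2) + 1)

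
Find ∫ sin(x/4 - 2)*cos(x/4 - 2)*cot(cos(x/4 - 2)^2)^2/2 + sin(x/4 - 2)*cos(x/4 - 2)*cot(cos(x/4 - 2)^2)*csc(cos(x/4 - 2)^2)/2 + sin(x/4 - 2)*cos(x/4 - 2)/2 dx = cot(cos(x/4 - 2)^2) + csc(cos(x/4 - 2)^2) + C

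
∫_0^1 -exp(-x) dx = -1 + exp(-1)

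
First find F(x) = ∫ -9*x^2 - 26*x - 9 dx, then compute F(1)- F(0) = -25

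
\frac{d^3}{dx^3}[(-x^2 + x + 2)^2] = 24*x - 12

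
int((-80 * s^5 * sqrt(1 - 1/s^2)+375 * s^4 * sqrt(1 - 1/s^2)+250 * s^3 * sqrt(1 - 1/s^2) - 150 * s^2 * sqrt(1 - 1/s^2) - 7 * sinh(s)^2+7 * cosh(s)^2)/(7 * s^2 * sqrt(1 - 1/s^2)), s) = -5*(s - 7)*(4*s^3 + 3*s^2 - 4*s + 2)/7 + asec(s) + C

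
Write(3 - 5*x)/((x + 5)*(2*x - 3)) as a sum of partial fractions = -9/(13*(2*x - 3)) - 28/(13*(x + 5))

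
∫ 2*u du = u^2 + C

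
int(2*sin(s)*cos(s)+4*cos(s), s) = (sin(s) + 2)^2 + C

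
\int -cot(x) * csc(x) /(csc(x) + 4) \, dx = log(csc(x) + 4) + C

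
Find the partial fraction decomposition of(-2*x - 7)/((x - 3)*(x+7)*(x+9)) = 11/(24*(x + 9)) - 7/(20*(x + 7)) - 13/(120*(x - 3))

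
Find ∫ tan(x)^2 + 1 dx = tan(x) + C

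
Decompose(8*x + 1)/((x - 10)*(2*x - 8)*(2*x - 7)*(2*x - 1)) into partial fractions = -5/(399*(2*x - 1)) + 29/(39*(2*x - 7)) - 11/(28*(x - 4)) + 27/(988*(x - 10))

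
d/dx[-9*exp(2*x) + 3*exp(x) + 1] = -18*exp(2*x) + 3*exp(x)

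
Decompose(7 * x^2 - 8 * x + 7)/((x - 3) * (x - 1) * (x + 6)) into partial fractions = 307/(63*(x + 6)) - 3/(7*(x - 1)) + 23/(9*(x - 3))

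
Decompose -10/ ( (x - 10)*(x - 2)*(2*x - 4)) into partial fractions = 5/(64*(x - 2)) + 5/(8*(x - 2)^2) - 5/(64*(x - 10))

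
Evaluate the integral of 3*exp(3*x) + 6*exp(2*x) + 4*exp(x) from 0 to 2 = -9 + exp(2) + (1 + exp(2))^3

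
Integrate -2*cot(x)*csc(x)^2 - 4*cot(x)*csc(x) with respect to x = (csc(x) + 2)^2 + C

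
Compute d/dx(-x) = -1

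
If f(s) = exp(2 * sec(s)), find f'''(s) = 2*(-1 - 6/cos(s) + 2/cos(s)^2 + 12/cos(s)^3 + 4/cos(s)^4)*exp(2/cos(s))*sin(s)/cos(s)^2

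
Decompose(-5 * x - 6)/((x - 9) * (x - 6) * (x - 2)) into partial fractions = -4/(7*(x - 2)) + 3/(x - 6) - 17/(7*(x - 9))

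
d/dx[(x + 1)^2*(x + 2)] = 3*x^2 + 8*x + 5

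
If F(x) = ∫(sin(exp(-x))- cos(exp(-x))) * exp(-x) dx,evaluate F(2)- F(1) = sqrt(2)*(-sin(exp(-1) + pi/4) + sin(exp(-2) + pi/4))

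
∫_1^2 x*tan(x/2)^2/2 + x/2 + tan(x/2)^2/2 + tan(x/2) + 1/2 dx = -2*tan(1/2) + 3*tan(1)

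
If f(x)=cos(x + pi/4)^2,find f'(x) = -cos(2*x)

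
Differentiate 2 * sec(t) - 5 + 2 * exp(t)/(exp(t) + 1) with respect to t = (2*exp(2*t)*tan(t)*sec(t) + 4*exp(t)*tan(t)*sec(t) + 2*exp(t) + 2*tan(t)*sec(t))/(exp(2*t) + 2*exp(t) + 1)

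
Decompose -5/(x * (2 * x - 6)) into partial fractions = -5/(6*(x - 3)) + 5/(6*x)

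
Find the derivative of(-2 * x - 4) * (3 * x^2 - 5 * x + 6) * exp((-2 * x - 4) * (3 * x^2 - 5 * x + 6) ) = (108*x^5 + 60*x^4 - 184*x^3 + 366*x^2 + 156*x - 184)*exp(-6*x^3 - 2*x^2 + 8*x - 24)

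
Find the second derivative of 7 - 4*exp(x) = -4*exp(x)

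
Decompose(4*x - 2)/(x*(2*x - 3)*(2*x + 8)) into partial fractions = 8/(33*(2*x - 3)) - 9/(44*(x + 4)) + 1/(12*x)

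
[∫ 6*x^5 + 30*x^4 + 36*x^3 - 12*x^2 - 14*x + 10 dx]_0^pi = -1 + 2*(1 + pi)^2 + (-2 + (1 + pi)^2)^3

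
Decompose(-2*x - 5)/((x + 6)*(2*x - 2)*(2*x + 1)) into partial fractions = 8/(33*(2*x + 1)) + 1/(22*(x + 6)) - 1/(6*(x - 1))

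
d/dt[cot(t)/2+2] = -1/(2*sin(t)^2)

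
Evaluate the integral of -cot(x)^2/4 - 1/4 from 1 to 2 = -cot(1)/4 + cot(2)/4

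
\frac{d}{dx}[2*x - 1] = 2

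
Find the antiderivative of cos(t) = sin(t) + C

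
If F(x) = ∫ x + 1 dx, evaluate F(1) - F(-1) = 2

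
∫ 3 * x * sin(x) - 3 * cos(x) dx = -3*x*cos(x) + C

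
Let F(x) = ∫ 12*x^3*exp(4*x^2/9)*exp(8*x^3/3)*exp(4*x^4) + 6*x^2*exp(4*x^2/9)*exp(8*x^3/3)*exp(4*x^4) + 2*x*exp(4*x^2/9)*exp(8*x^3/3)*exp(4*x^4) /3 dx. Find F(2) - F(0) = -3/4 + 3*exp(784/9)/4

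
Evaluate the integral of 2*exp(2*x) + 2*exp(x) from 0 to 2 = -4 + (1 + exp(2))^2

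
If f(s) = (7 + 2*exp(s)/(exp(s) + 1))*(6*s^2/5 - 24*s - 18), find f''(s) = (-12*s^2*exp(2*s) + 12*s^2*exp(s) + 288*s*exp(2*s) - 192*s*exp(s) + 108*exp(3*s) - 384*exp(s) + 84)/(5*exp(3*s) + 15*exp(2*s) + 15*exp(s) + 5)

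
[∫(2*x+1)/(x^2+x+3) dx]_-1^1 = -log(3) + log(5)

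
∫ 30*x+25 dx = 15*x^2 + 25*x + C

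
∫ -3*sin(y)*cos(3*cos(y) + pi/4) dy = sin(3*cos(y) + pi/4) + C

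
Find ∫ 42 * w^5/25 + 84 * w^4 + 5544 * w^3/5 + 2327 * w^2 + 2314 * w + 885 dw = 7*w^6/25 + 84*w^5/5 + 1386*w^4/5 + 2327*w^3/3 + 1157*w^2 + 885*w + C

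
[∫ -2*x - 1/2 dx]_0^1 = -3/2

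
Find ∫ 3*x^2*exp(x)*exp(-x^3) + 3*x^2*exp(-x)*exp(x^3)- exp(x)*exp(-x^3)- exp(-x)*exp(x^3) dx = -exp(-x^3 + x) + exp(x^3 - x) + C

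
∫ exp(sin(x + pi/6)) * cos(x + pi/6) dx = exp(sin(x + pi/6)) + C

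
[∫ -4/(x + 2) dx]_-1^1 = -4*log(3)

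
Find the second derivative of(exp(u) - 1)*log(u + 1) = (u^2*exp(u)*log(u + 1) + 2*u*exp(u)*log(u + 1) + 2*u*exp(u) + exp(u)*log(u + 1) + exp(u) + 1)/(u^2 + 2*u + 1)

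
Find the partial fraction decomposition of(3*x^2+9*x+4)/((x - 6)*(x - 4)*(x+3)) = 4/(63*(x + 3)) - 44/(7*(x - 4)) + 83/(9*(x - 6))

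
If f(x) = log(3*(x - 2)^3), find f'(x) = 3/(x - 2)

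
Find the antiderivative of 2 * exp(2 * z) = exp(2*z) + C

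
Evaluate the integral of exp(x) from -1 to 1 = E - exp(-1)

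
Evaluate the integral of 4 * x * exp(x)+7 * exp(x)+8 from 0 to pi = -9 + (2 + exp(pi))*(3 + 4*pi)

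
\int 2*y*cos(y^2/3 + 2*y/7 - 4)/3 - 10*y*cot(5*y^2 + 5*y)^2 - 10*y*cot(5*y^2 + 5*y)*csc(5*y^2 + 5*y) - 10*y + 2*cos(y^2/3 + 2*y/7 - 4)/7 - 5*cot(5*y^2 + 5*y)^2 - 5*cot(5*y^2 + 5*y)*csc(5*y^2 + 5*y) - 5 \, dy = sin(y^2/3 + 2*y/7 - 4) + cot(5*y*(y + 1)) + csc(5*y*(y + 1)) + C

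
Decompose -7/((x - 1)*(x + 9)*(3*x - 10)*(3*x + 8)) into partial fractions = -7/(418*(3*x + 8)) - 1/(74*(3*x - 10)) + 7/(7030*(x + 9)) + 1/(110*(x - 1))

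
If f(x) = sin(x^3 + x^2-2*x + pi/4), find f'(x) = 3*x^2*cos(x^3 + x^2 - 2*x + pi/4) + 2*x*cos(x^3 + x^2 - 2*x + pi/4) - 2*cos(x^3 + x^2 - 2*x + pi/4)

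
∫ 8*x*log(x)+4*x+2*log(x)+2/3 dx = 2*x*(3*(2*x + 1)*log(x) - 2)/3 + C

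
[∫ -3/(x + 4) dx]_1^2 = -3*log(6) + 3*log(5)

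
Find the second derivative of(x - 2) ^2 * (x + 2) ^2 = 12*x^2 - 16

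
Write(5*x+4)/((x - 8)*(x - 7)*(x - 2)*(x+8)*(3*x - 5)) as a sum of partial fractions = -999/(8816*(3*x - 5)) - 3/(5800*(x + 8)) + 7/(150*(x - 2)) - 13/(400*(x - 7)) + 11/(456*(x - 8))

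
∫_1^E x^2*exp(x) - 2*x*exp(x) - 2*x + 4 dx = -E + 1 + (-2 + E)^2*(-1 + exp(E))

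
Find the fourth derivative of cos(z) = cos(z)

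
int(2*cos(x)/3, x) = 2*sin(x)/3 + C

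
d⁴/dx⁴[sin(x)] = sin(x)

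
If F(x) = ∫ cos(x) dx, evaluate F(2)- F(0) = sin(2)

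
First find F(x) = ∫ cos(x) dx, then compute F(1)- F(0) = sin(1)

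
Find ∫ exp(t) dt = exp(t) + C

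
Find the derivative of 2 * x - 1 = 2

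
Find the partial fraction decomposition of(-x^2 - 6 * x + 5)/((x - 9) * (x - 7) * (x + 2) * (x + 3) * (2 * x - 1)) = 4/(1105*(2*x - 1)) + 1/(60*(x + 3)) - 13/(495*(x + 2)) + 43/(1170*(x - 7)) - 65/(2244*(x - 9))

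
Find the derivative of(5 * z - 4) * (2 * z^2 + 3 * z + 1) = 30*z^2 + 14*z - 7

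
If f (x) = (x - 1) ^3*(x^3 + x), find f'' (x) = 30*x^4 - 60*x^3 + 48*x^2 - 24*x + 6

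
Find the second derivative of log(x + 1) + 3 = -1/(x^2 + 2*x + 1)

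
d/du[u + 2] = 1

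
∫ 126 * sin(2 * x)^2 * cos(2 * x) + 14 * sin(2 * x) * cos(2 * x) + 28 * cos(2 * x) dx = 7*(6*sin(2*x)^2 + sin(2*x) + 4)*sin(2*x)/2 + C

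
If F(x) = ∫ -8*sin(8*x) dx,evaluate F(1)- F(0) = -1 + cos(8)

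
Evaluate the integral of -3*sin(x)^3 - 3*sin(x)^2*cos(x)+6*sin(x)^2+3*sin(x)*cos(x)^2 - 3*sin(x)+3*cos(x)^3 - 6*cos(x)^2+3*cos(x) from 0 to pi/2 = 0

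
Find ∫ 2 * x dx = x^2 + C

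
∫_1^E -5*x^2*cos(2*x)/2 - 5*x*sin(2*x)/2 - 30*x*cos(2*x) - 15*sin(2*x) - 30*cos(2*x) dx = 125*sin(2)/4 - 5*(exp(2)/4 + 3 + 3*E)*sin(2*E)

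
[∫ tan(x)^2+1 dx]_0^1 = tan(1)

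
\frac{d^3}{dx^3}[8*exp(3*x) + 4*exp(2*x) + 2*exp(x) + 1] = 216*exp(3*x) + 32*exp(2*x) + 2*exp(x)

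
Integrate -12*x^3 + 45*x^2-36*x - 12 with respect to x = -3*x^4 + 15*x^3 - 18*x^2 - 12*x + C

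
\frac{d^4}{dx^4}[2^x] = 2^x*log(2)^4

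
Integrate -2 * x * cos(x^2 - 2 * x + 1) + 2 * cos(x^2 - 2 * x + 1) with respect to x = -sin((x - 1)^2) + C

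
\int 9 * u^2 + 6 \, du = 3*u^3 + 6*u + C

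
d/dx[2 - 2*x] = -2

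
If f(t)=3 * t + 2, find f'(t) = 3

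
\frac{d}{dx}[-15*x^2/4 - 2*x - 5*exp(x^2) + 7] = -10*x*exp(x^2) - 15*x/2 - 2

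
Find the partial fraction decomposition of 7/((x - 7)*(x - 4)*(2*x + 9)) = 28/(391*(2*x + 9)) - 7/(51*(x - 4)) + 7/(69*(x - 7))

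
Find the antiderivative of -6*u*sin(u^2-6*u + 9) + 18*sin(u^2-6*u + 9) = 3*cos((u - 3)^2) + C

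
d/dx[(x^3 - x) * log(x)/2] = 3*x^2*log(x)/2 + x^2/2 - log(x)/2 - 1/2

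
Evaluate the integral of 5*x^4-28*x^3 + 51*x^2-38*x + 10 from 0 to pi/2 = (-2 + (-2 + pi/2)^2)*(-1 + pi/2)^3 + 2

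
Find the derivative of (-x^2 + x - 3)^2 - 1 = 4*x^3 - 6*x^2 + 14*x - 6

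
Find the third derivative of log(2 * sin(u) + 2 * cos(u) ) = 2*cos(u + pi/4)/sin(u + pi/4)^3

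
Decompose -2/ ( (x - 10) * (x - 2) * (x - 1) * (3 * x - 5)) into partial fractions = -27/(25*(3*x - 5)) + 1/(9*(x - 1)) + 1/(4*(x - 2)) - 1/(900*(x - 10))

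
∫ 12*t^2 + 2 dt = 4*t^3 + 2*t + C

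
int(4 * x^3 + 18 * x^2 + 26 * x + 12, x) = x^4 + 6*x^3 + 13*x^2 + 12*x + C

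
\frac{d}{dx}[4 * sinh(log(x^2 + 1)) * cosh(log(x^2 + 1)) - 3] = (16*x*sinh(log(x^2 + 1))^2 + 8*x)/(x^2 + 1)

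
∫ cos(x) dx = sin(x) + C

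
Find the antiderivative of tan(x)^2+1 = tan(x) + C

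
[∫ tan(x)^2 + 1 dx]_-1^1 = 2*tan(1)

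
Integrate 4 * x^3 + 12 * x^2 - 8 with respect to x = x^4 + 4*x^3 - 8*x + C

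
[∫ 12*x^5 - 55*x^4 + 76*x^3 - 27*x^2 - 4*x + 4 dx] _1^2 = 5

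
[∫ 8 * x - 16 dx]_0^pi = -16 + 4*(-2 + pi)^2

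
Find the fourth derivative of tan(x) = 24*tan(x)^5 + 40*tan(x)^3 + 16*tan(x)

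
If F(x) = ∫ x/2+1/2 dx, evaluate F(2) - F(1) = 5/4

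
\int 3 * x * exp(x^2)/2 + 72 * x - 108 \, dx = 36*x^2 - 108*x + 3*exp(x^2)/4 + C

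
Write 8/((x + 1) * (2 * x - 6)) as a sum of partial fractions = -1/(x + 1) + 1/(x - 3)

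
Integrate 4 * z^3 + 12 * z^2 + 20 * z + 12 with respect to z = z^4 + 4*z^3 + 10*z^2 + 12*z + C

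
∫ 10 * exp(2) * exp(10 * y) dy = exp(10*y + 2) + C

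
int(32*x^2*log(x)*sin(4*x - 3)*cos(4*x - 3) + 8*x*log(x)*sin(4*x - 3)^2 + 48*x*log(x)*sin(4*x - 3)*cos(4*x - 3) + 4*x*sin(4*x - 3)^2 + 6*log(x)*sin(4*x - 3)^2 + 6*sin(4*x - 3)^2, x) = 2*x*(2*x + 3)*log(x)*sin(4*x - 3)^2 + C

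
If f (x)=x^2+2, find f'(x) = 2*x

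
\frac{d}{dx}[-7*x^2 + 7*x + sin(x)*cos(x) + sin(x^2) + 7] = 2*x*cos(x^2) - 14*x + cos(2*x) + 7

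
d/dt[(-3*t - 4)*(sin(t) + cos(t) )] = 3*t*sin(t) - 3*t*cos(t) + sin(t) - 7*cos(t)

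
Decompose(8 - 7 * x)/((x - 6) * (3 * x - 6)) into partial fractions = 1/(2*(x - 2)) - 17/(6*(x - 6))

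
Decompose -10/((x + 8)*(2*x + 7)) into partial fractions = -20/(9*(2*x + 7)) + 10/(9*(x + 8))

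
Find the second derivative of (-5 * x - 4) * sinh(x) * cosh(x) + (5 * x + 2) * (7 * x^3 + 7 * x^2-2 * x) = 420*x^2 - 10*x*sinh(2*x) + 294*x - 8*sinh(2*x) - 10*cosh(2*x) + 8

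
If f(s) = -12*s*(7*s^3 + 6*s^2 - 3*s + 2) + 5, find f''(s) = -1008*s^2 - 432*s + 72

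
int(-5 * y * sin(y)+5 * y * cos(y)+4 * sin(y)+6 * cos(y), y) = sqrt(2)*(5*y + 1)*sin(y + pi/4) + C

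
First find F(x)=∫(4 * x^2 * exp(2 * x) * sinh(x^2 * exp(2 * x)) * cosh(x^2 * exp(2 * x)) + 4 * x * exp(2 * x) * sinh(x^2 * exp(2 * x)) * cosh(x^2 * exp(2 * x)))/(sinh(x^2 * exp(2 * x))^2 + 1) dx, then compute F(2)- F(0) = log(1 + sinh(4*exp(4))^2)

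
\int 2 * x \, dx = x^2 + C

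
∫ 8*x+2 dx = 4*x^2 + 2*x + C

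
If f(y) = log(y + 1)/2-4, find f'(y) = 1/(2*y + 2)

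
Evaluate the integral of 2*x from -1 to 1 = 0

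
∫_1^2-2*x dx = -3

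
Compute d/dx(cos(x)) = -sin(x)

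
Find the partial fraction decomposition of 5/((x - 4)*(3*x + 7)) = -15/(19*(3*x + 7)) + 5/(19*(x - 4))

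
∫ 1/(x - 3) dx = log(x - 3) + C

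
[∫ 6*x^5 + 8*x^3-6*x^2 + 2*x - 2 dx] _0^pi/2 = -1 + (-1 + pi/2 + pi^3/8)^2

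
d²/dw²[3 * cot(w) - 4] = 6*cos(w)/sin(w)^3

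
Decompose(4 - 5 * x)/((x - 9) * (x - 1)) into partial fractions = 1/(8*(x - 1)) - 41/(8*(x - 9))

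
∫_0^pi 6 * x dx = 3*pi^2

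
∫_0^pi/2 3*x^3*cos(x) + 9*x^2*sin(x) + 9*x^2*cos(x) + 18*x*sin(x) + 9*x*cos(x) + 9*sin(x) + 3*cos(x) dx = 3*(1 + pi/2)^3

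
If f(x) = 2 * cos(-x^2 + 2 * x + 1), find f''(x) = -8*x^2*cos(-x^2 + 2*x + 1) + 16*x*cos(-x^2 + 2*x + 1) + 4*sin(-x^2 + 2*x + 1) - 8*cos(-x^2 + 2*x + 1)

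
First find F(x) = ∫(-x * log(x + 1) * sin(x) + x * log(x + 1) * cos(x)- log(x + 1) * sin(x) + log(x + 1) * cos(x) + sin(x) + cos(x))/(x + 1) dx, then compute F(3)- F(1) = sqrt(2)*(2*sin(pi/4 + 3) - sin(pi/4 + 1))*log(2)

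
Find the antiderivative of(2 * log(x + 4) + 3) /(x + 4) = (log(x + 4) + 3)*log(x + 4) + C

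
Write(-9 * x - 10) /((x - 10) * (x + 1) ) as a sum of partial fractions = 1/(11*(x + 1)) - 100/(11*(x - 10))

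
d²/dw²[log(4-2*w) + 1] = -1/(w^2 - 4*w + 4)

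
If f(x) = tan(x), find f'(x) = cos(x)^(-2)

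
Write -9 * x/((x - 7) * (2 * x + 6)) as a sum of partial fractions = -27/(20*(x + 3)) - 63/(20*(x - 7))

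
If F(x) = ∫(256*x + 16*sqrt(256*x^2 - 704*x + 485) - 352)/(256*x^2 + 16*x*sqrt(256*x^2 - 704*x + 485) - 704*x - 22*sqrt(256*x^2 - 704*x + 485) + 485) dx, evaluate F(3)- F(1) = -log(-6 + sqrt(37)) + log(26 + sqrt(677))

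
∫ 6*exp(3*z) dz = 2*exp(3*z) + C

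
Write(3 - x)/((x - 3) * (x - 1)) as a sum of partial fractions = -1/(x - 1)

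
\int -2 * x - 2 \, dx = -x^2 - 2*x + C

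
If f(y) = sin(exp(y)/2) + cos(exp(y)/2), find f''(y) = sqrt(2)*(-exp(y)*sin(exp(y)/2 + pi/4) + 2*cos(exp(y)/2 + pi/4))*exp(y)/4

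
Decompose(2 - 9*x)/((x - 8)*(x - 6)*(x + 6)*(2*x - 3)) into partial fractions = -92/(1755*(2*x - 3)) - 1/(45*(x + 6)) + 13/(54*(x - 6)) - 5/(26*(x - 8))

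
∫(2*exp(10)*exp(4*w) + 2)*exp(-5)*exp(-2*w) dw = 2*sinh(2*w + 5) + C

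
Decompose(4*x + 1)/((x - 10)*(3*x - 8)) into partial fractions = -35/(22*(3*x - 8)) + 41/(22*(x - 10))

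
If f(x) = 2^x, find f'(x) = 2^x*log(2)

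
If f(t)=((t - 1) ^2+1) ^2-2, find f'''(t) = 24*t - 24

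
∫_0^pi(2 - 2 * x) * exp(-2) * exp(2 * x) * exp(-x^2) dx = -exp(-2) + exp(-pi^2 - 2 + 2*pi)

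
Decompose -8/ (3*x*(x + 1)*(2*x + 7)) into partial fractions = -32/(105*(2*x + 7)) + 8/(15*(x + 1)) - 8/(21*x)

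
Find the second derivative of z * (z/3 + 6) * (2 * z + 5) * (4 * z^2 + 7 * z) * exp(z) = 8*z^5*exp(z)/3 + 86*z^4*exp(z) + 2231*z^3*exp(z)/3 + 2216*z^2*exp(z) + 2134*z*exp(z) + 420*exp(z)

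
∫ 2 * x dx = x^2 + C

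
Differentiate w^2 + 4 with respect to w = 2*w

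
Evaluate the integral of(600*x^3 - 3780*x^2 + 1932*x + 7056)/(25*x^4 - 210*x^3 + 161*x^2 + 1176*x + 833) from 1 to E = -6*log(1985/49) + 6*log(1 + (-3*E - 4 + 5*exp(2)/7)^2)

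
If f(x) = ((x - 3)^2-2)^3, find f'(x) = 6*x^5 - 90*x^4 + 516*x^3 - 1404*x^2 + 1806*x - 882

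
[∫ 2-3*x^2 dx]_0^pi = -pi^3 + 2*pi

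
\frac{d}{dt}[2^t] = 2^t*log(2)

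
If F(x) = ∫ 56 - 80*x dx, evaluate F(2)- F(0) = -48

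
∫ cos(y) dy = sin(y) + C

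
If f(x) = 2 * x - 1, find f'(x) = 2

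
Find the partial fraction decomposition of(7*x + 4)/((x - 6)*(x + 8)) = 26/(7*(x + 8)) + 23/(7*(x - 6))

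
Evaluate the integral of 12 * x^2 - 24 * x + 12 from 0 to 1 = 4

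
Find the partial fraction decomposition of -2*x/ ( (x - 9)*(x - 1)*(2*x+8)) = 4/(65*(x + 4)) + 1/(40*(x - 1)) - 9/(104*(x - 9))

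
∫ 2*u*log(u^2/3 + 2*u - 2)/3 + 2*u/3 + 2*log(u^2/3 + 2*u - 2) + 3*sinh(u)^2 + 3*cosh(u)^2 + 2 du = (u^2 + 6*u - 6)*log(u^2/3 + 2*u - 2)/3 + 3*sinh(2*u)/2 + C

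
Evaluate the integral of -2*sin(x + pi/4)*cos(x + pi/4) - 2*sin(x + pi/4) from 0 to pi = -(sqrt(2)/2 + 1)^2 + (1 - sqrt(2)/2)^2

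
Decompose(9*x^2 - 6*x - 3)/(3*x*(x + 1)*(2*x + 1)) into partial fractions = -3/(2*x + 1) + 4/(x + 1) - 1/x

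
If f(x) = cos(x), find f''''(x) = cos(x)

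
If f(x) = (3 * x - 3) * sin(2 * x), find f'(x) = 6*x*cos(2*x) + 3*sin(2*x) - 6*cos(2*x)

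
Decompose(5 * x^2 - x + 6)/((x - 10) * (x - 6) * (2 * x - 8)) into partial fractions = 41/(12*(x - 4)) - 45/(4*(x - 6)) + 31/(3*(x - 10))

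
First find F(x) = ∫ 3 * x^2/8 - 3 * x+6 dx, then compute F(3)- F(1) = 13/4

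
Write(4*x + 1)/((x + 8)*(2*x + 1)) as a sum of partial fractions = -2/(15*(2*x + 1)) + 31/(15*(x + 8))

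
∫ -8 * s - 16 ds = -4*s^2 - 16*s + C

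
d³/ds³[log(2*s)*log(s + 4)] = (2*s^3*log(s) + 2*s^3*log(s + 4) - 6*s^3 + 2*s^3*log(2) + 24*s^2*log(s + 4) - 36*s^2 + 96*s*log(s + 4) - 48*s + 128*log(s + 4))/(s^6 + 12*s^5 + 48*s^4 + 64*s^3)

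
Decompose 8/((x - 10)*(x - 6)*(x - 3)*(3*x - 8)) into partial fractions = -54/(55*(3*x - 8)) + 8/(21*(x - 3)) - 1/(15*(x - 6)) + 1/(77*(x - 10))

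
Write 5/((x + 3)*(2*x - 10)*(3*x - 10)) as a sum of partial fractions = -9/(38*(3*x - 10)) + 5/(304*(x + 3)) + 1/(16*(x - 5))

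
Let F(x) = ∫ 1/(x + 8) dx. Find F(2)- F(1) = -log(9/2) + log(5)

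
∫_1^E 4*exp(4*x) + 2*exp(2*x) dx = -exp(4) - exp(2) + exp(2*E) + exp(4*E)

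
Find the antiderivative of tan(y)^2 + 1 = tan(y) + C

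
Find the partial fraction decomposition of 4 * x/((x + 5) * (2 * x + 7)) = -28/(3*(2*x + 7)) + 20/(3*(x + 5))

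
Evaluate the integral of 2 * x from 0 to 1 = 1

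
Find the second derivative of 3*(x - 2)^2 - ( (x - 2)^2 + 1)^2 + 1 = -12*x^2 + 48*x - 46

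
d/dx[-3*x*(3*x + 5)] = -18*x - 15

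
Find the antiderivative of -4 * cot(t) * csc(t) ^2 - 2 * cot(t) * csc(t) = 2*(csc(t) + 1)*csc(t) + C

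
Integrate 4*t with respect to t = 2*t^2 + C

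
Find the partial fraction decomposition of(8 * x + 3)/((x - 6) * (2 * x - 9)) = -26/(2*x - 9) + 17/(x - 6)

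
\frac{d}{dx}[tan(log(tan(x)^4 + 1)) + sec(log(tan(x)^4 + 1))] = 4*(sin(log(tan(x)^4 + 1))*tan(x)^2 + sin(log(tan(x)^4 + 1)) + tan(x)^2 + 1)*tan(x)^3/((tan(x)^4 + 1)*cos(log(tan(x)^4 + 1))^2)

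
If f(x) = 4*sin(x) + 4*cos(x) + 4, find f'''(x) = 4*sin(x) - 4*cos(x)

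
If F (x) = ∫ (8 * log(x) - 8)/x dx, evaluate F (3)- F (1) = -4 + (-2 + 2*log(3))^2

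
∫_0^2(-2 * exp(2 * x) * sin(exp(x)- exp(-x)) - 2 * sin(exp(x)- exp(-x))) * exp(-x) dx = -2 + 2*cos(-exp(2) + exp(-2))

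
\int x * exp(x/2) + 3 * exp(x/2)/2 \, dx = (2*x - 1)*exp(x/2) + C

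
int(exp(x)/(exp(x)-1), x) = log(exp(x) - 1) + C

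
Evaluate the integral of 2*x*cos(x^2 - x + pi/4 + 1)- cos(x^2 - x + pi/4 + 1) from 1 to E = -sin(pi/4 + 1) + sin(-E + pi/4 + 1 + exp(2))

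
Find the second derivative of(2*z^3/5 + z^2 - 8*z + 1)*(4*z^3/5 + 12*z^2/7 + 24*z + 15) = 48*z^4/5 + 208*z^3/7 + 2064*z^2/35 + 3588*z/35 - 2454/7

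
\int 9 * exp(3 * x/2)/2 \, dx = 3*exp(3*x/2) + C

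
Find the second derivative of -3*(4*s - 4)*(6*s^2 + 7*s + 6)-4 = -432*s - 24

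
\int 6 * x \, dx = 3*x^2 + C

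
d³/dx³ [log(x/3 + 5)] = 2/(x^3 + 45*x^2 + 675*x + 3375)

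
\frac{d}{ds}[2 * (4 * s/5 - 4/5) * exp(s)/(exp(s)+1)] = (8*s*exp(s) + 8*exp(2*s))/(5*exp(2*s) + 10*exp(s) + 5)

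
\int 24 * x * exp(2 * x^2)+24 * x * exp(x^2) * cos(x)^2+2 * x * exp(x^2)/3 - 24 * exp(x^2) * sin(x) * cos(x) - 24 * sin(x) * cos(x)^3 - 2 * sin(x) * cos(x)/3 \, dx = 6*(exp(x^2) + cos(x)^2)^2 + exp(x^2)/3 + cos(x)^2/3 + C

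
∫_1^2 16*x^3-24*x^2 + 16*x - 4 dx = 24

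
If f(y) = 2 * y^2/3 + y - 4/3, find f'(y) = 4*y/3 + 1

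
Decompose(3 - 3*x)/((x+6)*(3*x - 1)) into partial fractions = 6/(19*(3*x - 1)) - 21/(19*(x + 6))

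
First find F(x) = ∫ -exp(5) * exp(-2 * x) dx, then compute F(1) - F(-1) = -exp(7)/2 + exp(3)/2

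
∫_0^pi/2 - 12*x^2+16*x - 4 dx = -2*pi*(-1 + pi/2)^2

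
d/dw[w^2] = 2*w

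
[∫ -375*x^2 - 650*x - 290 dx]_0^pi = -(4 + 5*pi)^3 - (4 + 5*pi)^2 - 10*pi + 80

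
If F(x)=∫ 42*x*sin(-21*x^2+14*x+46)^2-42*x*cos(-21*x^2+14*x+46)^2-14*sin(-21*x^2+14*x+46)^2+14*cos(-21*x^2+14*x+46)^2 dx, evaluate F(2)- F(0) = -sin(20)/2 - sin(92)/2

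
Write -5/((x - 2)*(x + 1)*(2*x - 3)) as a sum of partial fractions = 4/(2*x - 3) - 1/(3*(x + 1)) - 5/(3*(x - 2))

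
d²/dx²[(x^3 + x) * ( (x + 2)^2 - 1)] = 20*x^3 + 48*x^2 + 24*x + 8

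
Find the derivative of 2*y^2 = 4*y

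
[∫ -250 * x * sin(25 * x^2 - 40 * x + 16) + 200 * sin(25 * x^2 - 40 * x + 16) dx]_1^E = 5*cos((-4 + 5*E)^2) - 5*cos(1)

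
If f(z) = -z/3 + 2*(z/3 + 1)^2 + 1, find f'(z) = 4*z/9 + 1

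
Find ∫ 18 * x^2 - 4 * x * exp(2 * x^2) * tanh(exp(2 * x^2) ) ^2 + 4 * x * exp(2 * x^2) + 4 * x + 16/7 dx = 6*x^3 + 2*x^2 + 16*x/7 + tanh(exp(2*x^2)) + C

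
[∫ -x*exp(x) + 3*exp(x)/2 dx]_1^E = -3*E/2 + (5 - 2*E)*exp(E)/2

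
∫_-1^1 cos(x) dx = 2*sin(1)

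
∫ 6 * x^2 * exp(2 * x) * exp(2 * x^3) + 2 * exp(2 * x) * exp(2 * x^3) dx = exp(2*x*(x^2 + 1)) + C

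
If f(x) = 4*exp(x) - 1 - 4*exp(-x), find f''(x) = (4*exp(2*x) - 4)*exp(-x)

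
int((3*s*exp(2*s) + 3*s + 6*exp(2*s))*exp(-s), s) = 6*(s + 1)*sinh(s) + C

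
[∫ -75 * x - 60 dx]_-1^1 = -120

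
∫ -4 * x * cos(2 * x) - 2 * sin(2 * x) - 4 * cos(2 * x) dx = (-2*x - 2)*sin(2*x) + C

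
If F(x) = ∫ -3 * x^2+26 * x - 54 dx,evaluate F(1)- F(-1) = -110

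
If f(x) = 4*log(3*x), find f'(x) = 4/x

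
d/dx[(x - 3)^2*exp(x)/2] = x^2*exp(x)/2 - 2*x*exp(x) + 3*exp(x)/2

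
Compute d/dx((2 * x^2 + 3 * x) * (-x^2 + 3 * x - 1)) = -8*x^3 + 9*x^2 + 14*x - 3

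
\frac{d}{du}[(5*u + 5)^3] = 375*u^2 + 750*u + 375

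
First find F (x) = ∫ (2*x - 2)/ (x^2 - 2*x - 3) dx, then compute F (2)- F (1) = -log(4) + log(3)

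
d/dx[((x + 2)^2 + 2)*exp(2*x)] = 2*x^2*exp(2*x) + 10*x*exp(2*x) + 16*exp(2*x)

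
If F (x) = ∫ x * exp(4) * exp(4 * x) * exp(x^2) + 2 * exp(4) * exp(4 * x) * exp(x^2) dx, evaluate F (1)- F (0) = -exp(4)/2 + exp(9)/2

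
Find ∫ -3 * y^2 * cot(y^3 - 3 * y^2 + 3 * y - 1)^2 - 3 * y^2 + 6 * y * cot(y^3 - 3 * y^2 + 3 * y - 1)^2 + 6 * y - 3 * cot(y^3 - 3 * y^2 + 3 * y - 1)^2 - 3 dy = cot((y - 1)^3) + C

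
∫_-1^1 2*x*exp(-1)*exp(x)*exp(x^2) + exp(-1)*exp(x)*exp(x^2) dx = E - exp(-1)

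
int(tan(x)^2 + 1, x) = tan(x) + C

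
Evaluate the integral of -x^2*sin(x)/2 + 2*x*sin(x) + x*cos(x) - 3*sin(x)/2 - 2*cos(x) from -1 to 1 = -4*cos(1)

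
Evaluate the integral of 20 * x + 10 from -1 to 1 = 20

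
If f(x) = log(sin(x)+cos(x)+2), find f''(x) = (-2*sqrt(2)*sin(x + pi/4) - 2)/(sin(2*x) + 4*sqrt(2)*sin(x + pi/4) + 5)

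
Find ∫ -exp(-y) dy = exp(-y) + C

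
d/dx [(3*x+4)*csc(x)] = -3*x*cot(x)*csc(x) - 4*cot(x)*csc(x) + 3*csc(x)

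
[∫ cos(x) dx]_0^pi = 0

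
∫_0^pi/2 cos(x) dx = 1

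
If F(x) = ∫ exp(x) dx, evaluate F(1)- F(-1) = E - exp(-1)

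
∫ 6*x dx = 3*x^2 + C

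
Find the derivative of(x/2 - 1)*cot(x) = -x/(2*sin(x)^2) + 1/(2*tan(x)) + sin(x)^(-2)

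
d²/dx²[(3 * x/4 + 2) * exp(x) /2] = 3*x*exp(x)/8 + 7*exp(x)/4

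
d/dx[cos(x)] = -sin(x)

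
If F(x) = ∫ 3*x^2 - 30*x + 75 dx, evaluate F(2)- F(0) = 98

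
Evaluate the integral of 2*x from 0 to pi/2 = pi^2/4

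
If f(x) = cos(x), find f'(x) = -sin(x)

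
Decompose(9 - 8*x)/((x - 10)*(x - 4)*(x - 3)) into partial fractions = -15/(7*(x - 3)) + 23/(6*(x - 4)) - 71/(42*(x - 10))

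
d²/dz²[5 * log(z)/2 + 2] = -5/(2*z^2)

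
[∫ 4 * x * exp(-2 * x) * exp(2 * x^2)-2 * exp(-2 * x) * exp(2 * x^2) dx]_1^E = -1 + exp(-2*E + 2*exp(2))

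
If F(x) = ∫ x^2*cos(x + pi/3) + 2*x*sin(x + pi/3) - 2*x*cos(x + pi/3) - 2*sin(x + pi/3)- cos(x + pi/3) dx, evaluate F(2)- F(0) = -sin(pi/3 + 2) + sqrt(3)/2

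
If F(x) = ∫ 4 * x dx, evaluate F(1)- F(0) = 2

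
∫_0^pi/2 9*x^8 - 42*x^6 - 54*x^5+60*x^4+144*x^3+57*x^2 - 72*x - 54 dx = (-pi - 3 + pi^3/8)^3 + 27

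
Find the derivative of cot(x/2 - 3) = -1/(2*sin(x/2 - 3)^2)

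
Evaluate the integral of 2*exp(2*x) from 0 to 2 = -1 + exp(4)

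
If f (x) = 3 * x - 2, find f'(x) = 3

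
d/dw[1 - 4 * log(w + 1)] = -4/(w + 1)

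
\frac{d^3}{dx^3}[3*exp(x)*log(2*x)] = (3*x^3*exp(x)*log(x) + 3*x^3*exp(x)*log(2) + 9*x^2*exp(x) - 9*x*exp(x) + 6*exp(x))/x^3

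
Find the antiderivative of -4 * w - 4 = -2*w^2 - 4*w + C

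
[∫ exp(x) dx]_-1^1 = E - exp(-1)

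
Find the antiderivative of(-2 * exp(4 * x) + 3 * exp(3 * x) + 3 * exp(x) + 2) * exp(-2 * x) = -4*sinh(x)^2 + 6*sinh(x) + C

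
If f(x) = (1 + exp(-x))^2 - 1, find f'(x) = (-2*exp(x) - 2)*exp(-2*x)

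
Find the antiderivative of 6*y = 3*y^2 + C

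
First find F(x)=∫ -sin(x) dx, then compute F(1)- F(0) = -1 + cos(1)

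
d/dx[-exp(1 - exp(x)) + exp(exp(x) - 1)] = (exp(x) + exp(x + 2*exp(x) - 2))*exp(1 - exp(x))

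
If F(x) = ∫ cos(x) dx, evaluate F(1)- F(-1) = 2*sin(1)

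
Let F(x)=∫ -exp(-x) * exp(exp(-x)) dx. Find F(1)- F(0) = -E + exp(exp(-1))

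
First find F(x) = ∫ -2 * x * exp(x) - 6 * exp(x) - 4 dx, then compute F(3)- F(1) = -10*exp(3) - 8 + 6*E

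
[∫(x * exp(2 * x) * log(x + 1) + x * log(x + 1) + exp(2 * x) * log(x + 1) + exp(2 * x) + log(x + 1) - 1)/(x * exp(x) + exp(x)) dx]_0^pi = (-exp(-pi) + exp(pi))*log(1 + pi)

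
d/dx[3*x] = 3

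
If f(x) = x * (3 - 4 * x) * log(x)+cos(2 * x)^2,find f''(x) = (-8*x*log(x) - 64*x*sin(x)^4 + 64*x*sin(x)^2 - 20*x + 3)/x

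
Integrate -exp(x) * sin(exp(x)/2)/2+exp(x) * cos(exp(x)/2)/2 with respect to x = sqrt(2)*sin(exp(x)/2 + pi/4) + C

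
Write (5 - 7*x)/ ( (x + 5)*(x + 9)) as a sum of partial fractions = -17/(x + 9) + 10/(x + 5)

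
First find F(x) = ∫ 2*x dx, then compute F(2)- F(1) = 3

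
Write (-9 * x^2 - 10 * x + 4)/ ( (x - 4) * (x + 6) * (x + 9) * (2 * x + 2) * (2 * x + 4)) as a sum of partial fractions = -635/(8736*(x + 9)) + 13/(120*(x + 6)) - 1/(56*(x + 2)) - 1/(160*(x + 1)) - 3/(260*(x - 4))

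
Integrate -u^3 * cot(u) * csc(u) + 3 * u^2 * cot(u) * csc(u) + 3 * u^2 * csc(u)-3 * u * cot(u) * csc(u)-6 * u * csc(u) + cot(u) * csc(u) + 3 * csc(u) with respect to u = (u - 1)^3*csc(u) + C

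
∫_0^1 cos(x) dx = sin(1)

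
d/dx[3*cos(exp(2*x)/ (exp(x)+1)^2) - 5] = -6*exp(2*x)*sin(exp(2*x)/(exp(2*x) + 2*exp(x) + 1))/(exp(3*x) + 3*exp(2*x) + 3*exp(x) + 1)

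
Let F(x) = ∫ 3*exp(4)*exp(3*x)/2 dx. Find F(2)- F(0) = -exp(4)/2 + exp(10)/2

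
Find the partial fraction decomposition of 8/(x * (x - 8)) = 1/(x - 8) - 1/x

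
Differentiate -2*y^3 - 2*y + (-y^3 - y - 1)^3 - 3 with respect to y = -9*y^8 - 21*y^6 - 18*y^5 - 15*y^4 - 24*y^3 - 18*y^2 - 6*y - 5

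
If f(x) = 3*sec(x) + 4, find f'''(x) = 3*(-1 + 6/cos(x)^2)*sin(x)/cos(x)^2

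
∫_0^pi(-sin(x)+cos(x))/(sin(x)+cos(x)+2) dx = -log(3)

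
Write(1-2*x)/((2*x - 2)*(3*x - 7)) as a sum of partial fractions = -11/(8*(3*x - 7)) + 1/(8*(x - 1))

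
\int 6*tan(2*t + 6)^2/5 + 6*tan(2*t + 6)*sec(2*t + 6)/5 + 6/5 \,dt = 3*tan(2*t + 6)/5 + 3*sec(2*t + 6)/5 + C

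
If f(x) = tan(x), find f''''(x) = 24*tan(x)^5 + 40*tan(x)^3 + 16*tan(x)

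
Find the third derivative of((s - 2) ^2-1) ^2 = 24*s - 48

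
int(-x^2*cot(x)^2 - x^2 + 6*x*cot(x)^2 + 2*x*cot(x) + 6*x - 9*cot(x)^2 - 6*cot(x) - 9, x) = (x - 3)^2*cot(x) + C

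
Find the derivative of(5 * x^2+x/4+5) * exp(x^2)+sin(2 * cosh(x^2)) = 10*x^3*exp(x^2) + x^2*exp(x^2)/2 + 20*x*exp(x^2) + 4*x*cos(2*cosh(x^2))*sinh(x^2) + exp(x^2)/4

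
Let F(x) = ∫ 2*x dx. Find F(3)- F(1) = 8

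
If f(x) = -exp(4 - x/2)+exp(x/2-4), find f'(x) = (exp(x - 8) + 1)*exp(4 - x/2)/2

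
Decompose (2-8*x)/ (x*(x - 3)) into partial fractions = -22/(3*(x - 3)) - 2/(3*x)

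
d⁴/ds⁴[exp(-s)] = exp(-s)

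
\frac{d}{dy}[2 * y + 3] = 2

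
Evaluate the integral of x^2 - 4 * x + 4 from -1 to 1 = 26/3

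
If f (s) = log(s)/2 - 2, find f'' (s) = -1/(2*s^2)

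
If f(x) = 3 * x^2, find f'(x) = 6*x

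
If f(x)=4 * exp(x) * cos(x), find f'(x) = 4*sqrt(2)*exp(x)*cos(x + pi/4)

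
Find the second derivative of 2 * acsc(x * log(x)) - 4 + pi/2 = (4*x^2*log(x)^4 + 6*x^2*log(x)^3 + 4*x^2*log(x)^2 - 2*log(x)^2 - 2*log(x) - 2)/(x^5*sqrt(1 - 1/(x^2*log(x)^2))*log(x)^5 - x^3*sqrt(1 - 1/(x^2*log(x)^2))*log(x)^3)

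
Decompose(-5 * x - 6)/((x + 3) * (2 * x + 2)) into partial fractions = -9/(4*(x + 3)) - 1/(4*(x + 1))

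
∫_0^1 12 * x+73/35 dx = 283/35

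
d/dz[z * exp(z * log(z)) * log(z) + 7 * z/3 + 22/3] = z*exp(z*log(z))*log(z)^2 + z*exp(z*log(z))*log(z) + exp(z*log(z))*log(z) + exp(z*log(z)) + 7/3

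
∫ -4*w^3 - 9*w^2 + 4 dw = -w^4 - 3*w^3 + 4*w + C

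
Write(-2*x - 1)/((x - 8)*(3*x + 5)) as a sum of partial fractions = -7/(29*(3*x + 5)) - 17/(29*(x - 8))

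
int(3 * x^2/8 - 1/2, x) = x^3/8 - x/2 + C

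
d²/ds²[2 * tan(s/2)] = sin(s/2)/cos(s/2)^3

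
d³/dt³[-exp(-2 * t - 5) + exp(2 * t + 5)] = (8*exp(4*t + 10) + 8)*exp(-2*t - 5)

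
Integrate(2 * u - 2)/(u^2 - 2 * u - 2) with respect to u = log(2*u^2 - 4*u - 4) + C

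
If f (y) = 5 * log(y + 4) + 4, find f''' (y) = 10/(y^3 + 12*y^2 + 48*y + 64)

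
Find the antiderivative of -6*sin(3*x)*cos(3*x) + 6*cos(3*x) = 2*sin(3*x) + cos(3*x)^2 + C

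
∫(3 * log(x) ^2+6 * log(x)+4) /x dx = (log(x) + 1)^3 + log(x) + C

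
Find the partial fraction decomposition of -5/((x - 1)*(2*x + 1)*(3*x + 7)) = -9/(22*(3*x + 7)) + 20/(33*(2*x + 1)) - 1/(6*(x - 1))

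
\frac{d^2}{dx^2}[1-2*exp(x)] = -2*exp(x)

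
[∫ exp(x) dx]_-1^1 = E - exp(-1)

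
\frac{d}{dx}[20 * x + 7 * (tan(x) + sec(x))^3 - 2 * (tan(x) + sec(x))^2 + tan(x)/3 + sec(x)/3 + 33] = 2*(10*(1 - cos(2*x))^2 + 473*sin(x)/3 - 8*sin(2*x) - 31*sin(3*x)/3 - 10*cos(x) - 68*cos(2*x)/3 + 2*cos(3*x) + 316/3)/(cos(2*x) + 1)^2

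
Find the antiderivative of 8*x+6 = 4*x^2 + 6*x + C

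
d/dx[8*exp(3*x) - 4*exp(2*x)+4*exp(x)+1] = 24*exp(3*x) - 8*exp(2*x) + 4*exp(x)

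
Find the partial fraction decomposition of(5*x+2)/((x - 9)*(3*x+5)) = 19/(32*(3*x + 5)) + 47/(32*(x - 9))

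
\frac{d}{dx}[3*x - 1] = 3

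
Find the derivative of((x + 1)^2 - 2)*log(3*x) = (2*x^2*log(x) + x^2 + 2*x^2*log(3) + 2*x*log(x) + 2*x + 2*x*log(3) - 1)/x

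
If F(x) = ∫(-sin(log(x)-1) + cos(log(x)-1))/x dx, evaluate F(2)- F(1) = sqrt(2)*(-cos(pi/4 + 1) + cos(-log(2) + pi/4 + 1))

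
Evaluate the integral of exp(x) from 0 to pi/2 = -1 + exp(pi/2)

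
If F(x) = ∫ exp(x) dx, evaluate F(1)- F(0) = -1 + E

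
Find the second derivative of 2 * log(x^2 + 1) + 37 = (4 - 4*x^2)/(x^4 + 2*x^2 + 1)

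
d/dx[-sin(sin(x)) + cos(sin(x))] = -sqrt(2)*sin(sin(x) + pi/4)*cos(x)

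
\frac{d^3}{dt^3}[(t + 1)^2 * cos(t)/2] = t^2*sin(t)/2 + t*sin(t) - 3*t*cos(t) - 5*sin(t)/2 - 3*cos(t)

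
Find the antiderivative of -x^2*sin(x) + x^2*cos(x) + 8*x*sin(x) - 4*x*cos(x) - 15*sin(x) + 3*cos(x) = sqrt(2)*(x - 3)^2*sin(x + pi/4) + C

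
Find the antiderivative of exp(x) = exp(x) + C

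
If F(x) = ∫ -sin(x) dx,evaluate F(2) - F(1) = -cos(1) + cos(2)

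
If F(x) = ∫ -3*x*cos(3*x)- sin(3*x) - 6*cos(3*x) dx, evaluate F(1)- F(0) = -3*sin(3)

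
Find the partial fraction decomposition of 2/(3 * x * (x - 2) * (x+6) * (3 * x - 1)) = -18/(95*(3*x - 1)) - 1/(1368*(x + 6)) + 1/(120*(x - 2)) + 1/(18*x)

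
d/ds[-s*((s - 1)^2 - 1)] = -3*s^2 + 4*s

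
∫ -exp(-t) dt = exp(-t) + C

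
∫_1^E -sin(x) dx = cos(E) - cos(1)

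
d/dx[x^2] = 2*x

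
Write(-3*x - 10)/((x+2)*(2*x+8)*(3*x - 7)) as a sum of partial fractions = -153/(494*(3*x - 7)) + 1/(38*(x + 4)) + 1/(13*(x + 2))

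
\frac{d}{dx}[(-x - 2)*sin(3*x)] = -3*x*cos(3*x) - sin(3*x) - 6*cos(3*x)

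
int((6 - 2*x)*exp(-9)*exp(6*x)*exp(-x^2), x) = exp(-(x - 3)^2) + C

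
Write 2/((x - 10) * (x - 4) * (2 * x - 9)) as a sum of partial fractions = -8/(11*(2*x - 9)) + 1/(3*(x - 4)) + 1/(33*(x - 10))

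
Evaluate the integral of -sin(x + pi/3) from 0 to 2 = cos(pi/3 + 2) - 1/2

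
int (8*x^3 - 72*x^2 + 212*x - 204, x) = 2*x^4 - 24*x^3 + 106*x^2 - 204*x + C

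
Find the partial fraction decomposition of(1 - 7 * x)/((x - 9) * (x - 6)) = 41/(3*(x - 6)) - 62/(3*(x - 9))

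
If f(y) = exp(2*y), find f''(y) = 4*exp(2*y)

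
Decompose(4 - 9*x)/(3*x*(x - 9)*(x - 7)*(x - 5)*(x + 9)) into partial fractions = 85/(108864*(x + 9)) - 41/(1680*(x - 5)) + 59/(1344*(x - 7)) - 77/(3888*(x - 9)) - 4/(8505*x)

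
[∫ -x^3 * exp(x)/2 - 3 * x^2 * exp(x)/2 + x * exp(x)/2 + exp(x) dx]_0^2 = -5*exp(2)/2 - 1/2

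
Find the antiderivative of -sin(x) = cos(x) + C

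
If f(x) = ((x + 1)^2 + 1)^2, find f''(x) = 12*x^2 + 24*x + 16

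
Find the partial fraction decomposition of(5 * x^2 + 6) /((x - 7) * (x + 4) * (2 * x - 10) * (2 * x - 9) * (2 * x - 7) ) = -269/(630*(2*x - 7)) + 429/(170*(2*x - 9)) + 43/(25245*(x + 4)) - 131/(108*(x - 5)) + 251/(1540*(x - 7))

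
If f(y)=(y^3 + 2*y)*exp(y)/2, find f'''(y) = y^3*exp(y)/2 + 9*y^2*exp(y)/2 + 10*y*exp(y) + 6*exp(y)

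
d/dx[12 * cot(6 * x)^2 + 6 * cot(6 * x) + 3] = -36*(1 + 4*cos(6*x)/sin(6*x))/sin(6*x)^2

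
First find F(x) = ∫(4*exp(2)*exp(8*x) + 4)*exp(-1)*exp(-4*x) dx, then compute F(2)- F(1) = -exp(5) - exp(-9) + exp(-5) + exp(9)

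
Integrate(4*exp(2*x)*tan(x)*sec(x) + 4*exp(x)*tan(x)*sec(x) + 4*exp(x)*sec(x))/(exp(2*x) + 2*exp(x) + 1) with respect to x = (4*exp(x)*sec(x) + 3*exp(x) + 3)/(exp(x) + 1) + C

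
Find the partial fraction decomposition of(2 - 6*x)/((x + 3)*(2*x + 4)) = -10/(x + 3) + 7/(x + 2)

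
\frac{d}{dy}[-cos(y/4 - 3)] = sin(y/4 - 3)/4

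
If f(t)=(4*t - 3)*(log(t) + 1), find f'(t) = (4*t*log(t) + 8*t - 3)/t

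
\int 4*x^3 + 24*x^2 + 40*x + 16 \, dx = x^4 + 8*x^3 + 20*x^2 + 16*x + C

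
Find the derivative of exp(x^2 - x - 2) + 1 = (2*x - 1)*exp(x^2 - x - 2)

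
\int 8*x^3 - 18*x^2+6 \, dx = 2*x^4 - 6*x^3 + 6*x + C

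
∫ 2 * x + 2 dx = x^2 + 2*x + C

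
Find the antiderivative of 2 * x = x^2 + C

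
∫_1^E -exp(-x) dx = -exp(-1) + exp(-E)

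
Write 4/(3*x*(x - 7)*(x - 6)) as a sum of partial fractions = -2/(9*(x - 6)) + 4/(21*(x - 7)) + 2/(63*x)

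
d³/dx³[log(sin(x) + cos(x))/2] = cos(x + pi/4)/sin(x + pi/4)^3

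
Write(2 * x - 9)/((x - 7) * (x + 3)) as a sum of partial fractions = 3/(2*(x + 3)) + 1/(2*(x - 7))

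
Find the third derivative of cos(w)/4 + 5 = sin(w)/4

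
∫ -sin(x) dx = cos(x) + C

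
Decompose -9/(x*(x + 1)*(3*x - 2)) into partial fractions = -81/(10*(3*x - 2)) - 9/(5*(x + 1)) + 9/(2*x)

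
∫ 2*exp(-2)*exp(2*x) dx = exp(2*x - 2) + C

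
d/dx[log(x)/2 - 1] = 1/(2*x)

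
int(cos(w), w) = sin(w) + C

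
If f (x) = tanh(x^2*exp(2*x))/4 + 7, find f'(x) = x*(x + 1)*exp(2*x)/(2*cosh(x^2*exp(2*x))^2)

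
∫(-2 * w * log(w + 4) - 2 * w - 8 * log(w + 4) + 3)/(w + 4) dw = (3 - 2*w)*log(w + 4) + C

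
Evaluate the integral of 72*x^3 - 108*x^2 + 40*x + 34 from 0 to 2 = 148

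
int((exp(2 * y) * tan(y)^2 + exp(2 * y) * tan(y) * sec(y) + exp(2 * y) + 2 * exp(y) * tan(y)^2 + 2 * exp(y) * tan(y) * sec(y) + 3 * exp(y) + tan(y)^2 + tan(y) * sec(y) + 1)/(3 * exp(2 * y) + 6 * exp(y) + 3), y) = ((exp(y) + 1)*(tan(y) + sec(y)) + exp(y))/(3*(exp(y) + 1)) + C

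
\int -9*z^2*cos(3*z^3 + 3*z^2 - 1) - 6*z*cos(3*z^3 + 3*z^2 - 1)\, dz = -sin(3*z^3 + 3*z^2 - 1) + C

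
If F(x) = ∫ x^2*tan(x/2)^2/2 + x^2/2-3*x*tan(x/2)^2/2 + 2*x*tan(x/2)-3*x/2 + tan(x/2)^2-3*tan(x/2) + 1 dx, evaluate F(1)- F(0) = 0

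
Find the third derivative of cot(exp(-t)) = 2*(-exp(2*t)*cos(2*exp(-t)) + exp(2*t) - 6*exp(t)*sin(2*exp(-t)) + 4*cos(2*exp(-t)) + 8)*exp(-3*t)/(1 - cos(2*exp(-t)))^2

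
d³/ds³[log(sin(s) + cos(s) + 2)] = 2*cos(2*s)/(2*sqrt(2)*sin(s)^2*cos(s + pi/4) + 12*sin(s)*cos(s) + 15*sin(s) + 13*cos(s) + 14)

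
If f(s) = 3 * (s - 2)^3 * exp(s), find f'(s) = 3*s^3*exp(s) - 9*s^2*exp(s) + 12*exp(s)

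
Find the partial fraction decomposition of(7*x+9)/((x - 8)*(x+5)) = 2/(x + 5) + 5/(x - 8)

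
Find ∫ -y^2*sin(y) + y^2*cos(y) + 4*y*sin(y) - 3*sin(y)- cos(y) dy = sqrt(2)*(y - 1)^2*sin(y + pi/4) + C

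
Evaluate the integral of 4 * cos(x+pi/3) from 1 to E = -4*sin(1 + pi/3) + 4*sin(pi/3 + E)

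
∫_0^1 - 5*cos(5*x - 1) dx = -sin(1) - sin(4)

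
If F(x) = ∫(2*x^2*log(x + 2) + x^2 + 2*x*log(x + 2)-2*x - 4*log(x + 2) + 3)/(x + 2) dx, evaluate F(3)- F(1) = -2*log(3) + 6*log(5)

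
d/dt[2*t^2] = 4*t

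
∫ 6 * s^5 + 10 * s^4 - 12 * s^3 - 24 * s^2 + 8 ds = s^6 + 2*s^5 - 3*s^4 - 8*s^3 + 8*s + C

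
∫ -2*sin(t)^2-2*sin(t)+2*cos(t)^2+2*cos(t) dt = (sqrt(2)*sin(t + pi/4) + 1)^2 + C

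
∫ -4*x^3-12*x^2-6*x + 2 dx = -x^4 - 4*x^3 - 3*x^2 + 2*x + C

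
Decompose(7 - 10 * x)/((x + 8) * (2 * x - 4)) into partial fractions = -87/(20*(x + 8)) - 13/(20*(x - 2))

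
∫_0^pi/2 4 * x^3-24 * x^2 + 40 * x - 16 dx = -4 + (-2 + (-2 + pi/2)^2)^2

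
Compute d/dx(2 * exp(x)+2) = 2*exp(x)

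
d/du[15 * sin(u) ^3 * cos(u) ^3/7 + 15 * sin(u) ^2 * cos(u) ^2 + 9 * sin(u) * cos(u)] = -45*(1 - cos(2*u))^2*cos(2*u)/28 + 15*sin(4*u)/2 + 171*cos(2*u)/14 - 45*cos(4*u)/28 - 45/28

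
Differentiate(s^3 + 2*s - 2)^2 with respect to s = 6*s^5 + 16*s^3 - 12*s^2 + 8*s - 8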